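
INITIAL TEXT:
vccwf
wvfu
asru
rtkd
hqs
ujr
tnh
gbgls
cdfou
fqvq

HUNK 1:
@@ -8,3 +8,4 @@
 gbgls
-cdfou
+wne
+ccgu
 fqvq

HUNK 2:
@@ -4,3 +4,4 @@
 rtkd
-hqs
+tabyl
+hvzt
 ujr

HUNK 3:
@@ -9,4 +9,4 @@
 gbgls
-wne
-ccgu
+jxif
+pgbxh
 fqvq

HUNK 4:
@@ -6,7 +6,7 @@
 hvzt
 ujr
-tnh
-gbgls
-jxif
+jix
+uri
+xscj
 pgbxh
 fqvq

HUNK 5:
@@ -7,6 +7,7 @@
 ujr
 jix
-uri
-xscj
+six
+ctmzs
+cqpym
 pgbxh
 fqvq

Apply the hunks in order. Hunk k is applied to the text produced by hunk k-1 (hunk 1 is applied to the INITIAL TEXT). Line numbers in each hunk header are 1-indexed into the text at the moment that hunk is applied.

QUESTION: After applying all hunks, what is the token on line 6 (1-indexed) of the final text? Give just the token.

Answer: hvzt

Derivation:
Hunk 1: at line 8 remove [cdfou] add [wne,ccgu] -> 11 lines: vccwf wvfu asru rtkd hqs ujr tnh gbgls wne ccgu fqvq
Hunk 2: at line 4 remove [hqs] add [tabyl,hvzt] -> 12 lines: vccwf wvfu asru rtkd tabyl hvzt ujr tnh gbgls wne ccgu fqvq
Hunk 3: at line 9 remove [wne,ccgu] add [jxif,pgbxh] -> 12 lines: vccwf wvfu asru rtkd tabyl hvzt ujr tnh gbgls jxif pgbxh fqvq
Hunk 4: at line 6 remove [tnh,gbgls,jxif] add [jix,uri,xscj] -> 12 lines: vccwf wvfu asru rtkd tabyl hvzt ujr jix uri xscj pgbxh fqvq
Hunk 5: at line 7 remove [uri,xscj] add [six,ctmzs,cqpym] -> 13 lines: vccwf wvfu asru rtkd tabyl hvzt ujr jix six ctmzs cqpym pgbxh fqvq
Final line 6: hvzt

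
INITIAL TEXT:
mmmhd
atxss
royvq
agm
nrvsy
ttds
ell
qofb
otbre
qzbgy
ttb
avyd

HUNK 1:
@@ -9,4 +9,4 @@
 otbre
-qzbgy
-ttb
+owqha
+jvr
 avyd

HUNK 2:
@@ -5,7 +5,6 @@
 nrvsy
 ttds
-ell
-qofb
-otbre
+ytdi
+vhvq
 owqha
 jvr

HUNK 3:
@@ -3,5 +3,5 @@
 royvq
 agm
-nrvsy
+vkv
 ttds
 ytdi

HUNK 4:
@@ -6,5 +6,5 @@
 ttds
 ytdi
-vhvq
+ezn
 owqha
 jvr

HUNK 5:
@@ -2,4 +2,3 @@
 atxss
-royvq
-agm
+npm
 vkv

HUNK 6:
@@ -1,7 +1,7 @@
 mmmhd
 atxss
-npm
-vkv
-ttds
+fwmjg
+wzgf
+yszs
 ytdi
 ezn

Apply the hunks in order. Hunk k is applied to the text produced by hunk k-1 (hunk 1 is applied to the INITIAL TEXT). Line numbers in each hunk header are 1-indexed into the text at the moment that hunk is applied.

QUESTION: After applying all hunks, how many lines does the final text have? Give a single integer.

Answer: 10

Derivation:
Hunk 1: at line 9 remove [qzbgy,ttb] add [owqha,jvr] -> 12 lines: mmmhd atxss royvq agm nrvsy ttds ell qofb otbre owqha jvr avyd
Hunk 2: at line 5 remove [ell,qofb,otbre] add [ytdi,vhvq] -> 11 lines: mmmhd atxss royvq agm nrvsy ttds ytdi vhvq owqha jvr avyd
Hunk 3: at line 3 remove [nrvsy] add [vkv] -> 11 lines: mmmhd atxss royvq agm vkv ttds ytdi vhvq owqha jvr avyd
Hunk 4: at line 6 remove [vhvq] add [ezn] -> 11 lines: mmmhd atxss royvq agm vkv ttds ytdi ezn owqha jvr avyd
Hunk 5: at line 2 remove [royvq,agm] add [npm] -> 10 lines: mmmhd atxss npm vkv ttds ytdi ezn owqha jvr avyd
Hunk 6: at line 1 remove [npm,vkv,ttds] add [fwmjg,wzgf,yszs] -> 10 lines: mmmhd atxss fwmjg wzgf yszs ytdi ezn owqha jvr avyd
Final line count: 10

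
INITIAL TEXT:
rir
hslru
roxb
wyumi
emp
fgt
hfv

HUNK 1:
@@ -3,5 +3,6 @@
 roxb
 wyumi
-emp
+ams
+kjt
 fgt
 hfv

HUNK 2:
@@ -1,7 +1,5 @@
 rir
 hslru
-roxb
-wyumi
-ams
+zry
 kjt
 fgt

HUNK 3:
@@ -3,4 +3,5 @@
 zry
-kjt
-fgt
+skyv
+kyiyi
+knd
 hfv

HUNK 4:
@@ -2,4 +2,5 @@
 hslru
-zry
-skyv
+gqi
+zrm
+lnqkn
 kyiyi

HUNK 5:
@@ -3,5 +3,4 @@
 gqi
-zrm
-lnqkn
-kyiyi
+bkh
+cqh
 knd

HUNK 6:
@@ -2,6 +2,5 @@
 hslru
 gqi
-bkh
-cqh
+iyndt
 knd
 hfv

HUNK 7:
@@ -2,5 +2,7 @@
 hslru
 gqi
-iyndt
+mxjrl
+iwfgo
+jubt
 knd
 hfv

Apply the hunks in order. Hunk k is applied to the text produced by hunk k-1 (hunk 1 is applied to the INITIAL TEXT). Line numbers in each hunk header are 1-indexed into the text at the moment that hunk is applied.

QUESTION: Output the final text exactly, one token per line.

Hunk 1: at line 3 remove [emp] add [ams,kjt] -> 8 lines: rir hslru roxb wyumi ams kjt fgt hfv
Hunk 2: at line 1 remove [roxb,wyumi,ams] add [zry] -> 6 lines: rir hslru zry kjt fgt hfv
Hunk 3: at line 3 remove [kjt,fgt] add [skyv,kyiyi,knd] -> 7 lines: rir hslru zry skyv kyiyi knd hfv
Hunk 4: at line 2 remove [zry,skyv] add [gqi,zrm,lnqkn] -> 8 lines: rir hslru gqi zrm lnqkn kyiyi knd hfv
Hunk 5: at line 3 remove [zrm,lnqkn,kyiyi] add [bkh,cqh] -> 7 lines: rir hslru gqi bkh cqh knd hfv
Hunk 6: at line 2 remove [bkh,cqh] add [iyndt] -> 6 lines: rir hslru gqi iyndt knd hfv
Hunk 7: at line 2 remove [iyndt] add [mxjrl,iwfgo,jubt] -> 8 lines: rir hslru gqi mxjrl iwfgo jubt knd hfv

Answer: rir
hslru
gqi
mxjrl
iwfgo
jubt
knd
hfv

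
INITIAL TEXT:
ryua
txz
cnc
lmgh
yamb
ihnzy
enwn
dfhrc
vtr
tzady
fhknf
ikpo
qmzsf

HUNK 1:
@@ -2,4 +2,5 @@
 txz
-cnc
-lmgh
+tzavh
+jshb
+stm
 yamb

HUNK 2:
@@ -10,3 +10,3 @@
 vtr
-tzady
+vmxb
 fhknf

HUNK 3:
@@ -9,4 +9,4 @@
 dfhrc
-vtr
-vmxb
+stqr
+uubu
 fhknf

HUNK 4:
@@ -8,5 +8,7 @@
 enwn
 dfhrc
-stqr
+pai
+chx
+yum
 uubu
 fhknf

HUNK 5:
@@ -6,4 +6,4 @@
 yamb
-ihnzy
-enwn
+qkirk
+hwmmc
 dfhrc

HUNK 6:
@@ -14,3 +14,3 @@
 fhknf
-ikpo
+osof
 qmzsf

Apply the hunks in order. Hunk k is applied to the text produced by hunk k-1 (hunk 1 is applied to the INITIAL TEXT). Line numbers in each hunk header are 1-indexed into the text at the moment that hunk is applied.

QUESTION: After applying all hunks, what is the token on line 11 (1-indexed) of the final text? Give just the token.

Answer: chx

Derivation:
Hunk 1: at line 2 remove [cnc,lmgh] add [tzavh,jshb,stm] -> 14 lines: ryua txz tzavh jshb stm yamb ihnzy enwn dfhrc vtr tzady fhknf ikpo qmzsf
Hunk 2: at line 10 remove [tzady] add [vmxb] -> 14 lines: ryua txz tzavh jshb stm yamb ihnzy enwn dfhrc vtr vmxb fhknf ikpo qmzsf
Hunk 3: at line 9 remove [vtr,vmxb] add [stqr,uubu] -> 14 lines: ryua txz tzavh jshb stm yamb ihnzy enwn dfhrc stqr uubu fhknf ikpo qmzsf
Hunk 4: at line 8 remove [stqr] add [pai,chx,yum] -> 16 lines: ryua txz tzavh jshb stm yamb ihnzy enwn dfhrc pai chx yum uubu fhknf ikpo qmzsf
Hunk 5: at line 6 remove [ihnzy,enwn] add [qkirk,hwmmc] -> 16 lines: ryua txz tzavh jshb stm yamb qkirk hwmmc dfhrc pai chx yum uubu fhknf ikpo qmzsf
Hunk 6: at line 14 remove [ikpo] add [osof] -> 16 lines: ryua txz tzavh jshb stm yamb qkirk hwmmc dfhrc pai chx yum uubu fhknf osof qmzsf
Final line 11: chx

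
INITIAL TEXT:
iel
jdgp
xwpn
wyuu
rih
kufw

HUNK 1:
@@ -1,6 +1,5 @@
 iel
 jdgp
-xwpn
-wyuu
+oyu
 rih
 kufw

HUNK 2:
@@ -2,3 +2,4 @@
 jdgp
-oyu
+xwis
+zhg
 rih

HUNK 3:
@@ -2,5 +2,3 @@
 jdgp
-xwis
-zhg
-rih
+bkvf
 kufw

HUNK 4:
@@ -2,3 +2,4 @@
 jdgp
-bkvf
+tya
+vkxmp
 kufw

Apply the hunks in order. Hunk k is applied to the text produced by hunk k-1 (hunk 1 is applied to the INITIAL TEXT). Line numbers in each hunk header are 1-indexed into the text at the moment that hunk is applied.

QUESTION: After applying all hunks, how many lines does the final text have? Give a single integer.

Hunk 1: at line 1 remove [xwpn,wyuu] add [oyu] -> 5 lines: iel jdgp oyu rih kufw
Hunk 2: at line 2 remove [oyu] add [xwis,zhg] -> 6 lines: iel jdgp xwis zhg rih kufw
Hunk 3: at line 2 remove [xwis,zhg,rih] add [bkvf] -> 4 lines: iel jdgp bkvf kufw
Hunk 4: at line 2 remove [bkvf] add [tya,vkxmp] -> 5 lines: iel jdgp tya vkxmp kufw
Final line count: 5

Answer: 5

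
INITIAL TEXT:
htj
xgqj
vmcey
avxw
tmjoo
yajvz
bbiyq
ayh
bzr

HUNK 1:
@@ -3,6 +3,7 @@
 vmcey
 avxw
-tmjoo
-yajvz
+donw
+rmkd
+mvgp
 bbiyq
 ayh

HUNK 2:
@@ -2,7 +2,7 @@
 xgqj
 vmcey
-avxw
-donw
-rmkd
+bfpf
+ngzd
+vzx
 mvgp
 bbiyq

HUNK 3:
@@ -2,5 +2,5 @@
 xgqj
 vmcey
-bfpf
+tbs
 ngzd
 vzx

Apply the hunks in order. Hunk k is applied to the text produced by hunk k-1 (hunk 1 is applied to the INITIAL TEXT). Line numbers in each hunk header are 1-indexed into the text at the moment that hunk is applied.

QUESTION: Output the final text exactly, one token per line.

Answer: htj
xgqj
vmcey
tbs
ngzd
vzx
mvgp
bbiyq
ayh
bzr

Derivation:
Hunk 1: at line 3 remove [tmjoo,yajvz] add [donw,rmkd,mvgp] -> 10 lines: htj xgqj vmcey avxw donw rmkd mvgp bbiyq ayh bzr
Hunk 2: at line 2 remove [avxw,donw,rmkd] add [bfpf,ngzd,vzx] -> 10 lines: htj xgqj vmcey bfpf ngzd vzx mvgp bbiyq ayh bzr
Hunk 3: at line 2 remove [bfpf] add [tbs] -> 10 lines: htj xgqj vmcey tbs ngzd vzx mvgp bbiyq ayh bzr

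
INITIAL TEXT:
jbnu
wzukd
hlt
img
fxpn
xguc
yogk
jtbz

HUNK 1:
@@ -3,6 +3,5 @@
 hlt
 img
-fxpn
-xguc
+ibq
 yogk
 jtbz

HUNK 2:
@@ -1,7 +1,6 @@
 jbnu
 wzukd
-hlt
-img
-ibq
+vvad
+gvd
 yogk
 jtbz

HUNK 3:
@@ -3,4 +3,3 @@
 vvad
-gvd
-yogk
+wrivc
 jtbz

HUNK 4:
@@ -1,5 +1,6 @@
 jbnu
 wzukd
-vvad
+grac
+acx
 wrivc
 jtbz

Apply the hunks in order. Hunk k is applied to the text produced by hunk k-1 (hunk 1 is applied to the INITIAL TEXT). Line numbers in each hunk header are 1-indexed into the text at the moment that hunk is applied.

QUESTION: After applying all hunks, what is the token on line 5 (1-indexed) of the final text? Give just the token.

Answer: wrivc

Derivation:
Hunk 1: at line 3 remove [fxpn,xguc] add [ibq] -> 7 lines: jbnu wzukd hlt img ibq yogk jtbz
Hunk 2: at line 1 remove [hlt,img,ibq] add [vvad,gvd] -> 6 lines: jbnu wzukd vvad gvd yogk jtbz
Hunk 3: at line 3 remove [gvd,yogk] add [wrivc] -> 5 lines: jbnu wzukd vvad wrivc jtbz
Hunk 4: at line 1 remove [vvad] add [grac,acx] -> 6 lines: jbnu wzukd grac acx wrivc jtbz
Final line 5: wrivc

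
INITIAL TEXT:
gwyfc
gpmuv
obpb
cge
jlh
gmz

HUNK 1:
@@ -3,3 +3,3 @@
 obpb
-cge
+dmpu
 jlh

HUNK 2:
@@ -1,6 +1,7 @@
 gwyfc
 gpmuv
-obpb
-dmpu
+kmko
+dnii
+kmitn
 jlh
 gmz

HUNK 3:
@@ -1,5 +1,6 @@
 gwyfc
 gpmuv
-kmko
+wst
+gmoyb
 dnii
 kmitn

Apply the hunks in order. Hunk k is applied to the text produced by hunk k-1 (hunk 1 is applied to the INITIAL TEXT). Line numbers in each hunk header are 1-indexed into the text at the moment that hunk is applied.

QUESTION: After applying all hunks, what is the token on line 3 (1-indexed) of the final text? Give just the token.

Answer: wst

Derivation:
Hunk 1: at line 3 remove [cge] add [dmpu] -> 6 lines: gwyfc gpmuv obpb dmpu jlh gmz
Hunk 2: at line 1 remove [obpb,dmpu] add [kmko,dnii,kmitn] -> 7 lines: gwyfc gpmuv kmko dnii kmitn jlh gmz
Hunk 3: at line 1 remove [kmko] add [wst,gmoyb] -> 8 lines: gwyfc gpmuv wst gmoyb dnii kmitn jlh gmz
Final line 3: wst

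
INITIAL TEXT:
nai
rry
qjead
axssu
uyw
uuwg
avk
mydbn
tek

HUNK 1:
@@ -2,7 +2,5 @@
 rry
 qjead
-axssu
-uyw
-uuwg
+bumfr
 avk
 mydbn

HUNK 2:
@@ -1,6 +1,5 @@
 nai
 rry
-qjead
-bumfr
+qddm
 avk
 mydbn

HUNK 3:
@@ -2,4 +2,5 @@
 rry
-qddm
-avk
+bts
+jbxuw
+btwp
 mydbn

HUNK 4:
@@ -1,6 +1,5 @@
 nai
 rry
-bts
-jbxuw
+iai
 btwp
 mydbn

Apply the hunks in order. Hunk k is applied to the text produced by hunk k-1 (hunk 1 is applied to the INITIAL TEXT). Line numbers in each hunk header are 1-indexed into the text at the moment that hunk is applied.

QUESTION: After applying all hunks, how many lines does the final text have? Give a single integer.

Answer: 6

Derivation:
Hunk 1: at line 2 remove [axssu,uyw,uuwg] add [bumfr] -> 7 lines: nai rry qjead bumfr avk mydbn tek
Hunk 2: at line 1 remove [qjead,bumfr] add [qddm] -> 6 lines: nai rry qddm avk mydbn tek
Hunk 3: at line 2 remove [qddm,avk] add [bts,jbxuw,btwp] -> 7 lines: nai rry bts jbxuw btwp mydbn tek
Hunk 4: at line 1 remove [bts,jbxuw] add [iai] -> 6 lines: nai rry iai btwp mydbn tek
Final line count: 6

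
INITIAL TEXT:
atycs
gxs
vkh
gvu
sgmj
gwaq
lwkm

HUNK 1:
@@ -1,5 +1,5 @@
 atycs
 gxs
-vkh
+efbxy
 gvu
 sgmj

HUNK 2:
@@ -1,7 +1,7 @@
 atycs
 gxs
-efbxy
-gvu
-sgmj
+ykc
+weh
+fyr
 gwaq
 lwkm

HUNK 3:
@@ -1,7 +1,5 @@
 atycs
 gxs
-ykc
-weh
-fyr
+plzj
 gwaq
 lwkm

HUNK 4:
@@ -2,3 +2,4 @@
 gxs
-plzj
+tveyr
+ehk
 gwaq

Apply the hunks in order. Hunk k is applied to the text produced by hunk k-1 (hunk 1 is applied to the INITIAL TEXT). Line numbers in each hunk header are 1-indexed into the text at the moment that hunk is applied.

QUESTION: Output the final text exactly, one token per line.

Hunk 1: at line 1 remove [vkh] add [efbxy] -> 7 lines: atycs gxs efbxy gvu sgmj gwaq lwkm
Hunk 2: at line 1 remove [efbxy,gvu,sgmj] add [ykc,weh,fyr] -> 7 lines: atycs gxs ykc weh fyr gwaq lwkm
Hunk 3: at line 1 remove [ykc,weh,fyr] add [plzj] -> 5 lines: atycs gxs plzj gwaq lwkm
Hunk 4: at line 2 remove [plzj] add [tveyr,ehk] -> 6 lines: atycs gxs tveyr ehk gwaq lwkm

Answer: atycs
gxs
tveyr
ehk
gwaq
lwkm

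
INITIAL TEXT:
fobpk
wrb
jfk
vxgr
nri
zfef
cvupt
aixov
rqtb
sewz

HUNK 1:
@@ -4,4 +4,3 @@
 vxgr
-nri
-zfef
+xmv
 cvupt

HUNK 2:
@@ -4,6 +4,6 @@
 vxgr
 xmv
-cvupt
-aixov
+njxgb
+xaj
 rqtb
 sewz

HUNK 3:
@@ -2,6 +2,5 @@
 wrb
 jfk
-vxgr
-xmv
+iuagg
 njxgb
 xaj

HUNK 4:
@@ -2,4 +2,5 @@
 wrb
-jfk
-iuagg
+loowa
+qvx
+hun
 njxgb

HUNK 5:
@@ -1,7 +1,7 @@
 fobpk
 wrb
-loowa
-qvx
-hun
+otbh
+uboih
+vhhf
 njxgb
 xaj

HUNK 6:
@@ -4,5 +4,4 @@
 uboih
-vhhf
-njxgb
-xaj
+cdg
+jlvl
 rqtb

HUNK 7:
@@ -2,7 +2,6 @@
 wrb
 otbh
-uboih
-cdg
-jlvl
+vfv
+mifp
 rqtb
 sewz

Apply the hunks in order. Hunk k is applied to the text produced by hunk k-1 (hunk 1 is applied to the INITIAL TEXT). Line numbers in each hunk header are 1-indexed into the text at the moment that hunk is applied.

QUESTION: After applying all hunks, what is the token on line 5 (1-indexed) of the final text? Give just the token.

Answer: mifp

Derivation:
Hunk 1: at line 4 remove [nri,zfef] add [xmv] -> 9 lines: fobpk wrb jfk vxgr xmv cvupt aixov rqtb sewz
Hunk 2: at line 4 remove [cvupt,aixov] add [njxgb,xaj] -> 9 lines: fobpk wrb jfk vxgr xmv njxgb xaj rqtb sewz
Hunk 3: at line 2 remove [vxgr,xmv] add [iuagg] -> 8 lines: fobpk wrb jfk iuagg njxgb xaj rqtb sewz
Hunk 4: at line 2 remove [jfk,iuagg] add [loowa,qvx,hun] -> 9 lines: fobpk wrb loowa qvx hun njxgb xaj rqtb sewz
Hunk 5: at line 1 remove [loowa,qvx,hun] add [otbh,uboih,vhhf] -> 9 lines: fobpk wrb otbh uboih vhhf njxgb xaj rqtb sewz
Hunk 6: at line 4 remove [vhhf,njxgb,xaj] add [cdg,jlvl] -> 8 lines: fobpk wrb otbh uboih cdg jlvl rqtb sewz
Hunk 7: at line 2 remove [uboih,cdg,jlvl] add [vfv,mifp] -> 7 lines: fobpk wrb otbh vfv mifp rqtb sewz
Final line 5: mifp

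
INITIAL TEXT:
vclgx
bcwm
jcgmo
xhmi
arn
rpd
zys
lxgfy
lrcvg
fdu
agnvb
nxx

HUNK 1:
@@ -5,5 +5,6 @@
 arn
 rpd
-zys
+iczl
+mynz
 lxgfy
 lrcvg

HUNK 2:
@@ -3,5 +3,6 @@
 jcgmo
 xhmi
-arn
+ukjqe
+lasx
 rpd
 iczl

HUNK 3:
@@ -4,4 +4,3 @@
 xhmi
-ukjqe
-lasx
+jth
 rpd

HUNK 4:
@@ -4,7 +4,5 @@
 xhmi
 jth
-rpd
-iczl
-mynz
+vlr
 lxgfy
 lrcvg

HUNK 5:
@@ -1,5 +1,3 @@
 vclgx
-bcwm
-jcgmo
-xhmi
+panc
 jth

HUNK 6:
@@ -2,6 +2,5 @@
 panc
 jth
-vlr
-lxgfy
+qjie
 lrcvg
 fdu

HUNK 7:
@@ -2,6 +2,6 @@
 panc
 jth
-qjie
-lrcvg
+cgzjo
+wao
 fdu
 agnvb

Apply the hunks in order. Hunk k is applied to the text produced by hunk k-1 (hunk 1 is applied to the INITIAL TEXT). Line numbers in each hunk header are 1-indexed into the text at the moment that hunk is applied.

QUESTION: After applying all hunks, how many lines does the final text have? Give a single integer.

Hunk 1: at line 5 remove [zys] add [iczl,mynz] -> 13 lines: vclgx bcwm jcgmo xhmi arn rpd iczl mynz lxgfy lrcvg fdu agnvb nxx
Hunk 2: at line 3 remove [arn] add [ukjqe,lasx] -> 14 lines: vclgx bcwm jcgmo xhmi ukjqe lasx rpd iczl mynz lxgfy lrcvg fdu agnvb nxx
Hunk 3: at line 4 remove [ukjqe,lasx] add [jth] -> 13 lines: vclgx bcwm jcgmo xhmi jth rpd iczl mynz lxgfy lrcvg fdu agnvb nxx
Hunk 4: at line 4 remove [rpd,iczl,mynz] add [vlr] -> 11 lines: vclgx bcwm jcgmo xhmi jth vlr lxgfy lrcvg fdu agnvb nxx
Hunk 5: at line 1 remove [bcwm,jcgmo,xhmi] add [panc] -> 9 lines: vclgx panc jth vlr lxgfy lrcvg fdu agnvb nxx
Hunk 6: at line 2 remove [vlr,lxgfy] add [qjie] -> 8 lines: vclgx panc jth qjie lrcvg fdu agnvb nxx
Hunk 7: at line 2 remove [qjie,lrcvg] add [cgzjo,wao] -> 8 lines: vclgx panc jth cgzjo wao fdu agnvb nxx
Final line count: 8

Answer: 8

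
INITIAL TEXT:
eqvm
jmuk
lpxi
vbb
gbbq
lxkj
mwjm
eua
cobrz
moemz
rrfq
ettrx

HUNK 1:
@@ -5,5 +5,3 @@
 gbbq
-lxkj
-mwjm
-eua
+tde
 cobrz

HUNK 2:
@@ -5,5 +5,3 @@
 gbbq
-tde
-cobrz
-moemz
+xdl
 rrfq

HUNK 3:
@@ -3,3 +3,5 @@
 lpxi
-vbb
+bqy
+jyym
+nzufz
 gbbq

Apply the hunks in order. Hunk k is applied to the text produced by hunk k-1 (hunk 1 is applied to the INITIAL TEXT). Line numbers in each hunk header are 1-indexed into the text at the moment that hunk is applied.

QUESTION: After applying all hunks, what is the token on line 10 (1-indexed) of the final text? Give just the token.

Answer: ettrx

Derivation:
Hunk 1: at line 5 remove [lxkj,mwjm,eua] add [tde] -> 10 lines: eqvm jmuk lpxi vbb gbbq tde cobrz moemz rrfq ettrx
Hunk 2: at line 5 remove [tde,cobrz,moemz] add [xdl] -> 8 lines: eqvm jmuk lpxi vbb gbbq xdl rrfq ettrx
Hunk 3: at line 3 remove [vbb] add [bqy,jyym,nzufz] -> 10 lines: eqvm jmuk lpxi bqy jyym nzufz gbbq xdl rrfq ettrx
Final line 10: ettrx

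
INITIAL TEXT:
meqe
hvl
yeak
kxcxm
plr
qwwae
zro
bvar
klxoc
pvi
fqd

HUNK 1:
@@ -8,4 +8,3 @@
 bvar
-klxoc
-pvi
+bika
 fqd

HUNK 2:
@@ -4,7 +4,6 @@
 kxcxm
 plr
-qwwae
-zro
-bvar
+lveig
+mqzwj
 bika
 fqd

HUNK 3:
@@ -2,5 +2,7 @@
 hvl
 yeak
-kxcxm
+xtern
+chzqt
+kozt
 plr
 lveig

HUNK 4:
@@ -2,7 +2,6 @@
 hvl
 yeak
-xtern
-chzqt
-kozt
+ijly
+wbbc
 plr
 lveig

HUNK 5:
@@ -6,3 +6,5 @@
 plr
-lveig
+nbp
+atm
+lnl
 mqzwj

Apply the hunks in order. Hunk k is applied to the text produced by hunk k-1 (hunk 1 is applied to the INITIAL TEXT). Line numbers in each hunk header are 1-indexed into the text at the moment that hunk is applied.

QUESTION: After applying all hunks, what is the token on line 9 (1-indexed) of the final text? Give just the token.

Hunk 1: at line 8 remove [klxoc,pvi] add [bika] -> 10 lines: meqe hvl yeak kxcxm plr qwwae zro bvar bika fqd
Hunk 2: at line 4 remove [qwwae,zro,bvar] add [lveig,mqzwj] -> 9 lines: meqe hvl yeak kxcxm plr lveig mqzwj bika fqd
Hunk 3: at line 2 remove [kxcxm] add [xtern,chzqt,kozt] -> 11 lines: meqe hvl yeak xtern chzqt kozt plr lveig mqzwj bika fqd
Hunk 4: at line 2 remove [xtern,chzqt,kozt] add [ijly,wbbc] -> 10 lines: meqe hvl yeak ijly wbbc plr lveig mqzwj bika fqd
Hunk 5: at line 6 remove [lveig] add [nbp,atm,lnl] -> 12 lines: meqe hvl yeak ijly wbbc plr nbp atm lnl mqzwj bika fqd
Final line 9: lnl

Answer: lnl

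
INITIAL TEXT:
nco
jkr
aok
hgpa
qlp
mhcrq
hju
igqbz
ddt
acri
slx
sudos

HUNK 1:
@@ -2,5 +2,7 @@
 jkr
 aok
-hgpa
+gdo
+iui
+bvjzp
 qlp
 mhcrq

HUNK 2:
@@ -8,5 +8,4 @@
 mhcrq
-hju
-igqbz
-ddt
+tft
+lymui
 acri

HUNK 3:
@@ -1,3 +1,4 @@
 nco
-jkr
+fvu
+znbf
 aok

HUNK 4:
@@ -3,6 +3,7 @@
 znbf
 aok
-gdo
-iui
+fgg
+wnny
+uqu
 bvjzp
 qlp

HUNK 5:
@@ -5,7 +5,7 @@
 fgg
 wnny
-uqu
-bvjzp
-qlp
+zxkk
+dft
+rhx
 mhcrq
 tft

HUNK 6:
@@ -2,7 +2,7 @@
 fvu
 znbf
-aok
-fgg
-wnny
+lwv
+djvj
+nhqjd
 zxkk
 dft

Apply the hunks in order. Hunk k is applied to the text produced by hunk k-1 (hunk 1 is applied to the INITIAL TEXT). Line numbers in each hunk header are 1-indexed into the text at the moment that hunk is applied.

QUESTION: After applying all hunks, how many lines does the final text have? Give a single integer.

Hunk 1: at line 2 remove [hgpa] add [gdo,iui,bvjzp] -> 14 lines: nco jkr aok gdo iui bvjzp qlp mhcrq hju igqbz ddt acri slx sudos
Hunk 2: at line 8 remove [hju,igqbz,ddt] add [tft,lymui] -> 13 lines: nco jkr aok gdo iui bvjzp qlp mhcrq tft lymui acri slx sudos
Hunk 3: at line 1 remove [jkr] add [fvu,znbf] -> 14 lines: nco fvu znbf aok gdo iui bvjzp qlp mhcrq tft lymui acri slx sudos
Hunk 4: at line 3 remove [gdo,iui] add [fgg,wnny,uqu] -> 15 lines: nco fvu znbf aok fgg wnny uqu bvjzp qlp mhcrq tft lymui acri slx sudos
Hunk 5: at line 5 remove [uqu,bvjzp,qlp] add [zxkk,dft,rhx] -> 15 lines: nco fvu znbf aok fgg wnny zxkk dft rhx mhcrq tft lymui acri slx sudos
Hunk 6: at line 2 remove [aok,fgg,wnny] add [lwv,djvj,nhqjd] -> 15 lines: nco fvu znbf lwv djvj nhqjd zxkk dft rhx mhcrq tft lymui acri slx sudos
Final line count: 15

Answer: 15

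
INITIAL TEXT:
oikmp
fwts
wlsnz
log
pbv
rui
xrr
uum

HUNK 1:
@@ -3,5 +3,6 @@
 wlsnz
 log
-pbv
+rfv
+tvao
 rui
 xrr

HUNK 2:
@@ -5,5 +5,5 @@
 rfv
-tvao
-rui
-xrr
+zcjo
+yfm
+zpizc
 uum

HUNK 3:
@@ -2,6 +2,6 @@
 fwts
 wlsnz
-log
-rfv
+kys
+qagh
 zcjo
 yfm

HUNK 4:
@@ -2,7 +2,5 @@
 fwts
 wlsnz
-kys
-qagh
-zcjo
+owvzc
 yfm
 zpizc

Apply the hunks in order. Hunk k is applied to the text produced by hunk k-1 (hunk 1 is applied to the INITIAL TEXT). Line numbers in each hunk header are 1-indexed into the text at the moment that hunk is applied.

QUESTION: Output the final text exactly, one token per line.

Hunk 1: at line 3 remove [pbv] add [rfv,tvao] -> 9 lines: oikmp fwts wlsnz log rfv tvao rui xrr uum
Hunk 2: at line 5 remove [tvao,rui,xrr] add [zcjo,yfm,zpizc] -> 9 lines: oikmp fwts wlsnz log rfv zcjo yfm zpizc uum
Hunk 3: at line 2 remove [log,rfv] add [kys,qagh] -> 9 lines: oikmp fwts wlsnz kys qagh zcjo yfm zpizc uum
Hunk 4: at line 2 remove [kys,qagh,zcjo] add [owvzc] -> 7 lines: oikmp fwts wlsnz owvzc yfm zpizc uum

Answer: oikmp
fwts
wlsnz
owvzc
yfm
zpizc
uum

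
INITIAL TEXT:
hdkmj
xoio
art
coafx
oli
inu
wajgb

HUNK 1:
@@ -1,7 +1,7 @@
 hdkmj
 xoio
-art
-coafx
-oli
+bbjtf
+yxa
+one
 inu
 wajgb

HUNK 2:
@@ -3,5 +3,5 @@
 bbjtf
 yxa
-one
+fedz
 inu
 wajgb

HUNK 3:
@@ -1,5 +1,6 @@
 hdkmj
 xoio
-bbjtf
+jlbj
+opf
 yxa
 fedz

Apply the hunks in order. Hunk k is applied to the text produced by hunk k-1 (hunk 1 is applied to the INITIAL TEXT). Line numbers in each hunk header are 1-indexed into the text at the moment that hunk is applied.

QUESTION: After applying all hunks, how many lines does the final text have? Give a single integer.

Answer: 8

Derivation:
Hunk 1: at line 1 remove [art,coafx,oli] add [bbjtf,yxa,one] -> 7 lines: hdkmj xoio bbjtf yxa one inu wajgb
Hunk 2: at line 3 remove [one] add [fedz] -> 7 lines: hdkmj xoio bbjtf yxa fedz inu wajgb
Hunk 3: at line 1 remove [bbjtf] add [jlbj,opf] -> 8 lines: hdkmj xoio jlbj opf yxa fedz inu wajgb
Final line count: 8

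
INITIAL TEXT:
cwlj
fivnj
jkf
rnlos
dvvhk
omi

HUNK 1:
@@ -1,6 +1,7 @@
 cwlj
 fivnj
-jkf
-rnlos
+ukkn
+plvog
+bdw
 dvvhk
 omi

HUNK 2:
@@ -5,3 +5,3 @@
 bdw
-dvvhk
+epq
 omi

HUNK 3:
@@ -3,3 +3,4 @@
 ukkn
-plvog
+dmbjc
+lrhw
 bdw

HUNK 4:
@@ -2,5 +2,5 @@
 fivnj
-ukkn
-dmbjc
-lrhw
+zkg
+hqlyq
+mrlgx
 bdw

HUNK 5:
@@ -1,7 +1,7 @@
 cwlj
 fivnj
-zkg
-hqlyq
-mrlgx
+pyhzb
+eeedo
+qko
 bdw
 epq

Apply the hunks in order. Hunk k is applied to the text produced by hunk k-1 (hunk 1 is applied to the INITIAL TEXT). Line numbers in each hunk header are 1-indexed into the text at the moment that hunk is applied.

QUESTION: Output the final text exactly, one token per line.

Answer: cwlj
fivnj
pyhzb
eeedo
qko
bdw
epq
omi

Derivation:
Hunk 1: at line 1 remove [jkf,rnlos] add [ukkn,plvog,bdw] -> 7 lines: cwlj fivnj ukkn plvog bdw dvvhk omi
Hunk 2: at line 5 remove [dvvhk] add [epq] -> 7 lines: cwlj fivnj ukkn plvog bdw epq omi
Hunk 3: at line 3 remove [plvog] add [dmbjc,lrhw] -> 8 lines: cwlj fivnj ukkn dmbjc lrhw bdw epq omi
Hunk 4: at line 2 remove [ukkn,dmbjc,lrhw] add [zkg,hqlyq,mrlgx] -> 8 lines: cwlj fivnj zkg hqlyq mrlgx bdw epq omi
Hunk 5: at line 1 remove [zkg,hqlyq,mrlgx] add [pyhzb,eeedo,qko] -> 8 lines: cwlj fivnj pyhzb eeedo qko bdw epq omi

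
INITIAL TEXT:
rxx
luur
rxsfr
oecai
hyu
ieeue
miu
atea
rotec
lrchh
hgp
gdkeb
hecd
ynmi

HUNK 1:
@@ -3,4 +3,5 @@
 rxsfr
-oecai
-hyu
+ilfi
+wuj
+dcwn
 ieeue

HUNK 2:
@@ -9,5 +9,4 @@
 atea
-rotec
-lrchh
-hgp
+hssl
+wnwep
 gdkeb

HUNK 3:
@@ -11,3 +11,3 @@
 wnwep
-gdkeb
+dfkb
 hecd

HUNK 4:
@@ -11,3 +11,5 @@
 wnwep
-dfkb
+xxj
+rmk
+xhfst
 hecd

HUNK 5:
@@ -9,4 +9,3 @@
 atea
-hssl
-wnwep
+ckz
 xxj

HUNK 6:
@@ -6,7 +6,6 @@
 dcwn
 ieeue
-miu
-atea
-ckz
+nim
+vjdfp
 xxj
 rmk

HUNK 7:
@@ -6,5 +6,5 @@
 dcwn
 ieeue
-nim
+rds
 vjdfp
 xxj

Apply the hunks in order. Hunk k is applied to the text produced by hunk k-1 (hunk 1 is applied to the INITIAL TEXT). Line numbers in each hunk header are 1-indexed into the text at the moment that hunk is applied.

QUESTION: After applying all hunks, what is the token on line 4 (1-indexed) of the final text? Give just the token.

Answer: ilfi

Derivation:
Hunk 1: at line 3 remove [oecai,hyu] add [ilfi,wuj,dcwn] -> 15 lines: rxx luur rxsfr ilfi wuj dcwn ieeue miu atea rotec lrchh hgp gdkeb hecd ynmi
Hunk 2: at line 9 remove [rotec,lrchh,hgp] add [hssl,wnwep] -> 14 lines: rxx luur rxsfr ilfi wuj dcwn ieeue miu atea hssl wnwep gdkeb hecd ynmi
Hunk 3: at line 11 remove [gdkeb] add [dfkb] -> 14 lines: rxx luur rxsfr ilfi wuj dcwn ieeue miu atea hssl wnwep dfkb hecd ynmi
Hunk 4: at line 11 remove [dfkb] add [xxj,rmk,xhfst] -> 16 lines: rxx luur rxsfr ilfi wuj dcwn ieeue miu atea hssl wnwep xxj rmk xhfst hecd ynmi
Hunk 5: at line 9 remove [hssl,wnwep] add [ckz] -> 15 lines: rxx luur rxsfr ilfi wuj dcwn ieeue miu atea ckz xxj rmk xhfst hecd ynmi
Hunk 6: at line 6 remove [miu,atea,ckz] add [nim,vjdfp] -> 14 lines: rxx luur rxsfr ilfi wuj dcwn ieeue nim vjdfp xxj rmk xhfst hecd ynmi
Hunk 7: at line 6 remove [nim] add [rds] -> 14 lines: rxx luur rxsfr ilfi wuj dcwn ieeue rds vjdfp xxj rmk xhfst hecd ynmi
Final line 4: ilfi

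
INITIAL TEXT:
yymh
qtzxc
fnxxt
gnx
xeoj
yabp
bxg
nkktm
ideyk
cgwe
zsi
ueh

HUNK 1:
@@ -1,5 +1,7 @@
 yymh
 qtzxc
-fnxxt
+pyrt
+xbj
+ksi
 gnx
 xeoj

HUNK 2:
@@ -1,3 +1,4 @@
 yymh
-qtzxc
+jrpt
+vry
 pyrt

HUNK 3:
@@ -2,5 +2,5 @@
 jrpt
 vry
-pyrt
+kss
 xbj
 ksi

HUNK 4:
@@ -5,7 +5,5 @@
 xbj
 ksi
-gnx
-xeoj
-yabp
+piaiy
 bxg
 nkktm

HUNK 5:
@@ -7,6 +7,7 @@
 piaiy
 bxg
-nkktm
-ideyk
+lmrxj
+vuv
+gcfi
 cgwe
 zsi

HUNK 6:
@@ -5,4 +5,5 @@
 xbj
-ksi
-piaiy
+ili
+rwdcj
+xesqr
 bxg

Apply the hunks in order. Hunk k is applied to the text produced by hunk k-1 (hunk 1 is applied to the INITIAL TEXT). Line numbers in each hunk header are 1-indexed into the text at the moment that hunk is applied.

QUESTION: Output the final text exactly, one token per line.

Answer: yymh
jrpt
vry
kss
xbj
ili
rwdcj
xesqr
bxg
lmrxj
vuv
gcfi
cgwe
zsi
ueh

Derivation:
Hunk 1: at line 1 remove [fnxxt] add [pyrt,xbj,ksi] -> 14 lines: yymh qtzxc pyrt xbj ksi gnx xeoj yabp bxg nkktm ideyk cgwe zsi ueh
Hunk 2: at line 1 remove [qtzxc] add [jrpt,vry] -> 15 lines: yymh jrpt vry pyrt xbj ksi gnx xeoj yabp bxg nkktm ideyk cgwe zsi ueh
Hunk 3: at line 2 remove [pyrt] add [kss] -> 15 lines: yymh jrpt vry kss xbj ksi gnx xeoj yabp bxg nkktm ideyk cgwe zsi ueh
Hunk 4: at line 5 remove [gnx,xeoj,yabp] add [piaiy] -> 13 lines: yymh jrpt vry kss xbj ksi piaiy bxg nkktm ideyk cgwe zsi ueh
Hunk 5: at line 7 remove [nkktm,ideyk] add [lmrxj,vuv,gcfi] -> 14 lines: yymh jrpt vry kss xbj ksi piaiy bxg lmrxj vuv gcfi cgwe zsi ueh
Hunk 6: at line 5 remove [ksi,piaiy] add [ili,rwdcj,xesqr] -> 15 lines: yymh jrpt vry kss xbj ili rwdcj xesqr bxg lmrxj vuv gcfi cgwe zsi ueh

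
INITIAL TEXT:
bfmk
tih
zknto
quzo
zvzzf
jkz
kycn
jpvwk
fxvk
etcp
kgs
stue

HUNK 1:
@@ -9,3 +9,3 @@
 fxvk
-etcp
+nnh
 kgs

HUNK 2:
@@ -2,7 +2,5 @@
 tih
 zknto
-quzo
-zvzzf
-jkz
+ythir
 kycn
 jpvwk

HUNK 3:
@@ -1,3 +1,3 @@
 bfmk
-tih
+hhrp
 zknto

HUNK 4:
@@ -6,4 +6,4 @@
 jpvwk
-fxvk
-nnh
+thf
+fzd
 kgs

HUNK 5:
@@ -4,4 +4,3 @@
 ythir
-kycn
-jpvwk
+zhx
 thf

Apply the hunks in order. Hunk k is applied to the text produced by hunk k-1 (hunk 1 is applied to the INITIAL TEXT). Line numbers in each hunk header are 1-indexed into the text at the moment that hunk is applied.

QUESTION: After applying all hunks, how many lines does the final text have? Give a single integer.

Answer: 9

Derivation:
Hunk 1: at line 9 remove [etcp] add [nnh] -> 12 lines: bfmk tih zknto quzo zvzzf jkz kycn jpvwk fxvk nnh kgs stue
Hunk 2: at line 2 remove [quzo,zvzzf,jkz] add [ythir] -> 10 lines: bfmk tih zknto ythir kycn jpvwk fxvk nnh kgs stue
Hunk 3: at line 1 remove [tih] add [hhrp] -> 10 lines: bfmk hhrp zknto ythir kycn jpvwk fxvk nnh kgs stue
Hunk 4: at line 6 remove [fxvk,nnh] add [thf,fzd] -> 10 lines: bfmk hhrp zknto ythir kycn jpvwk thf fzd kgs stue
Hunk 5: at line 4 remove [kycn,jpvwk] add [zhx] -> 9 lines: bfmk hhrp zknto ythir zhx thf fzd kgs stue
Final line count: 9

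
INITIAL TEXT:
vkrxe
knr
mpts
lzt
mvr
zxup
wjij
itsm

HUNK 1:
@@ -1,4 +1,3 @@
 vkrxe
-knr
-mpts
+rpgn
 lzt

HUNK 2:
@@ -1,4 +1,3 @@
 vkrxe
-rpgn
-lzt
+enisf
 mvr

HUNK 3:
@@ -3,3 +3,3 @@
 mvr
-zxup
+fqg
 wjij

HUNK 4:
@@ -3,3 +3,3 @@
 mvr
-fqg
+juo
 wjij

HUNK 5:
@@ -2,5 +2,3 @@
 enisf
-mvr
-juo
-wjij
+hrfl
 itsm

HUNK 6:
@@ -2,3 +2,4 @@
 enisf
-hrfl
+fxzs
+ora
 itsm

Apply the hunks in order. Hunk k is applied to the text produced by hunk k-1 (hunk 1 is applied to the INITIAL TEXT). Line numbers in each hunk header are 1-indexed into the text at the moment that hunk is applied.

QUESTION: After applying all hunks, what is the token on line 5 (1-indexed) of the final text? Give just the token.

Answer: itsm

Derivation:
Hunk 1: at line 1 remove [knr,mpts] add [rpgn] -> 7 lines: vkrxe rpgn lzt mvr zxup wjij itsm
Hunk 2: at line 1 remove [rpgn,lzt] add [enisf] -> 6 lines: vkrxe enisf mvr zxup wjij itsm
Hunk 3: at line 3 remove [zxup] add [fqg] -> 6 lines: vkrxe enisf mvr fqg wjij itsm
Hunk 4: at line 3 remove [fqg] add [juo] -> 6 lines: vkrxe enisf mvr juo wjij itsm
Hunk 5: at line 2 remove [mvr,juo,wjij] add [hrfl] -> 4 lines: vkrxe enisf hrfl itsm
Hunk 6: at line 2 remove [hrfl] add [fxzs,ora] -> 5 lines: vkrxe enisf fxzs ora itsm
Final line 5: itsm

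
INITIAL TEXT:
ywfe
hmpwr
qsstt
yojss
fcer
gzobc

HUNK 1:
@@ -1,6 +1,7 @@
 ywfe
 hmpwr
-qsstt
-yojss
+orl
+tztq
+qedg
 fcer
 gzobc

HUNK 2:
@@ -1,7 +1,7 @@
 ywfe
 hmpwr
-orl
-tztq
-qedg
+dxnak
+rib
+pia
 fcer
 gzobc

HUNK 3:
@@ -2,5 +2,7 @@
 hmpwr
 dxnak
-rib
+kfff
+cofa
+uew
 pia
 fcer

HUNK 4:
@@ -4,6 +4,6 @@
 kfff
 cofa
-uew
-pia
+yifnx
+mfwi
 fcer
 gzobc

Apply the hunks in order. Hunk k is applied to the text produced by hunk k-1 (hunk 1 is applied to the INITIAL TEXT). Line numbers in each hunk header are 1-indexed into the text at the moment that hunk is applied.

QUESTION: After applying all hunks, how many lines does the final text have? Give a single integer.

Answer: 9

Derivation:
Hunk 1: at line 1 remove [qsstt,yojss] add [orl,tztq,qedg] -> 7 lines: ywfe hmpwr orl tztq qedg fcer gzobc
Hunk 2: at line 1 remove [orl,tztq,qedg] add [dxnak,rib,pia] -> 7 lines: ywfe hmpwr dxnak rib pia fcer gzobc
Hunk 3: at line 2 remove [rib] add [kfff,cofa,uew] -> 9 lines: ywfe hmpwr dxnak kfff cofa uew pia fcer gzobc
Hunk 4: at line 4 remove [uew,pia] add [yifnx,mfwi] -> 9 lines: ywfe hmpwr dxnak kfff cofa yifnx mfwi fcer gzobc
Final line count: 9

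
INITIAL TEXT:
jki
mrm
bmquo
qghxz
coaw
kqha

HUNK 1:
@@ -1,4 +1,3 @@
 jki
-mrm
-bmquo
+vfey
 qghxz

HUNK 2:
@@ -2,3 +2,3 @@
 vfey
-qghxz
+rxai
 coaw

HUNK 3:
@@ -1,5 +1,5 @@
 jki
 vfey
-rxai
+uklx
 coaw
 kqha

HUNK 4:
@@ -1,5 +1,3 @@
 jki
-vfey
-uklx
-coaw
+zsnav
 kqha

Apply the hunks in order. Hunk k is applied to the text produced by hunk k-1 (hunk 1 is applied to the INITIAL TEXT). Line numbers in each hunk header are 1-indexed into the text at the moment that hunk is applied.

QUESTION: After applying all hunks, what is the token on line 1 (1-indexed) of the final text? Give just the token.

Hunk 1: at line 1 remove [mrm,bmquo] add [vfey] -> 5 lines: jki vfey qghxz coaw kqha
Hunk 2: at line 2 remove [qghxz] add [rxai] -> 5 lines: jki vfey rxai coaw kqha
Hunk 3: at line 1 remove [rxai] add [uklx] -> 5 lines: jki vfey uklx coaw kqha
Hunk 4: at line 1 remove [vfey,uklx,coaw] add [zsnav] -> 3 lines: jki zsnav kqha
Final line 1: jki

Answer: jki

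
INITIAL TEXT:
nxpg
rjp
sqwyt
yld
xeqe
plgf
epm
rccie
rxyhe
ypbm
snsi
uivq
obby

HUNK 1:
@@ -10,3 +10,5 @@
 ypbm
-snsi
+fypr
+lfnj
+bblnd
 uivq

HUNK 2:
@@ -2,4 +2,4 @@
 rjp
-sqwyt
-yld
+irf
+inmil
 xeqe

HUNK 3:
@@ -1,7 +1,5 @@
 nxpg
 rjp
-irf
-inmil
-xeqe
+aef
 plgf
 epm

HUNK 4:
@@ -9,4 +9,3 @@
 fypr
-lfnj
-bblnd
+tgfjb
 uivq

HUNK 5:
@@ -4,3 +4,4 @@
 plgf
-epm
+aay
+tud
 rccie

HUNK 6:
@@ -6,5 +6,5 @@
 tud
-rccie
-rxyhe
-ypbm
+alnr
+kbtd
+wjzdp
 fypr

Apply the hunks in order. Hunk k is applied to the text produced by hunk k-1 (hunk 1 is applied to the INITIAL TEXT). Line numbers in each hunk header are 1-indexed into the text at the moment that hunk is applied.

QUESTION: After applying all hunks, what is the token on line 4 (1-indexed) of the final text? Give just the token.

Hunk 1: at line 10 remove [snsi] add [fypr,lfnj,bblnd] -> 15 lines: nxpg rjp sqwyt yld xeqe plgf epm rccie rxyhe ypbm fypr lfnj bblnd uivq obby
Hunk 2: at line 2 remove [sqwyt,yld] add [irf,inmil] -> 15 lines: nxpg rjp irf inmil xeqe plgf epm rccie rxyhe ypbm fypr lfnj bblnd uivq obby
Hunk 3: at line 1 remove [irf,inmil,xeqe] add [aef] -> 13 lines: nxpg rjp aef plgf epm rccie rxyhe ypbm fypr lfnj bblnd uivq obby
Hunk 4: at line 9 remove [lfnj,bblnd] add [tgfjb] -> 12 lines: nxpg rjp aef plgf epm rccie rxyhe ypbm fypr tgfjb uivq obby
Hunk 5: at line 4 remove [epm] add [aay,tud] -> 13 lines: nxpg rjp aef plgf aay tud rccie rxyhe ypbm fypr tgfjb uivq obby
Hunk 6: at line 6 remove [rccie,rxyhe,ypbm] add [alnr,kbtd,wjzdp] -> 13 lines: nxpg rjp aef plgf aay tud alnr kbtd wjzdp fypr tgfjb uivq obby
Final line 4: plgf

Answer: plgf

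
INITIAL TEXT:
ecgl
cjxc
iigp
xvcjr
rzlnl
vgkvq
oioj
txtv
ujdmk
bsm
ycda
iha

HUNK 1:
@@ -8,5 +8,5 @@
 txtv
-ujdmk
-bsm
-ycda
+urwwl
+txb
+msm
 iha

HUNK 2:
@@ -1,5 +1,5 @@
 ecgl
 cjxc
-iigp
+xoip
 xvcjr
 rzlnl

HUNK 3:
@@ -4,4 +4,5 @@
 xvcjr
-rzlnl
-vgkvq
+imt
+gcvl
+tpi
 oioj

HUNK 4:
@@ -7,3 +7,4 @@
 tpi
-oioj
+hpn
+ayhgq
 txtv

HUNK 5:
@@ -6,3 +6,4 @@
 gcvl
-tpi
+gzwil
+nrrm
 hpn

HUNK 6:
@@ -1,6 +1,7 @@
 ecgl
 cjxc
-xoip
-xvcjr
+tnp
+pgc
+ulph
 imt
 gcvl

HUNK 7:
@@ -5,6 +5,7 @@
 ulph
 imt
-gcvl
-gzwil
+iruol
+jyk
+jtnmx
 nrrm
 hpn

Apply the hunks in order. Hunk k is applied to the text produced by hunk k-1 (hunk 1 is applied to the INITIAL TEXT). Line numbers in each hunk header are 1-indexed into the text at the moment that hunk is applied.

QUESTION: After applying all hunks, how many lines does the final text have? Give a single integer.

Answer: 17

Derivation:
Hunk 1: at line 8 remove [ujdmk,bsm,ycda] add [urwwl,txb,msm] -> 12 lines: ecgl cjxc iigp xvcjr rzlnl vgkvq oioj txtv urwwl txb msm iha
Hunk 2: at line 1 remove [iigp] add [xoip] -> 12 lines: ecgl cjxc xoip xvcjr rzlnl vgkvq oioj txtv urwwl txb msm iha
Hunk 3: at line 4 remove [rzlnl,vgkvq] add [imt,gcvl,tpi] -> 13 lines: ecgl cjxc xoip xvcjr imt gcvl tpi oioj txtv urwwl txb msm iha
Hunk 4: at line 7 remove [oioj] add [hpn,ayhgq] -> 14 lines: ecgl cjxc xoip xvcjr imt gcvl tpi hpn ayhgq txtv urwwl txb msm iha
Hunk 5: at line 6 remove [tpi] add [gzwil,nrrm] -> 15 lines: ecgl cjxc xoip xvcjr imt gcvl gzwil nrrm hpn ayhgq txtv urwwl txb msm iha
Hunk 6: at line 1 remove [xoip,xvcjr] add [tnp,pgc,ulph] -> 16 lines: ecgl cjxc tnp pgc ulph imt gcvl gzwil nrrm hpn ayhgq txtv urwwl txb msm iha
Hunk 7: at line 5 remove [gcvl,gzwil] add [iruol,jyk,jtnmx] -> 17 lines: ecgl cjxc tnp pgc ulph imt iruol jyk jtnmx nrrm hpn ayhgq txtv urwwl txb msm iha
Final line count: 17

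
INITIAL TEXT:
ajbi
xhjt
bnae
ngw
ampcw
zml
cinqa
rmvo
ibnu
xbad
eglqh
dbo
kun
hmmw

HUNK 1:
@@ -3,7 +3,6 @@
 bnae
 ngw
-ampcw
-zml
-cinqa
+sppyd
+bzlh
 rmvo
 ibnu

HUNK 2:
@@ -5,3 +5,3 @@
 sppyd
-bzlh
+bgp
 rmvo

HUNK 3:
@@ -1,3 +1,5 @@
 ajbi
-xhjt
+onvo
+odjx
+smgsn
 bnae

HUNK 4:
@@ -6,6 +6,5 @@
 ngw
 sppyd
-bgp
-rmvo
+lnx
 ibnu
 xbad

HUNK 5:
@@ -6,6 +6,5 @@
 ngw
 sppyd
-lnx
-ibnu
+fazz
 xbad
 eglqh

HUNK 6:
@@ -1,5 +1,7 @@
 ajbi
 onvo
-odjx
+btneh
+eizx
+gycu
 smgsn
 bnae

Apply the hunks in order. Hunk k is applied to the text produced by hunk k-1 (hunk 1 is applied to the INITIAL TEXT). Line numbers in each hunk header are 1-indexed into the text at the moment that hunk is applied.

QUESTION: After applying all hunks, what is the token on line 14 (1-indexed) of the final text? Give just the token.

Answer: kun

Derivation:
Hunk 1: at line 3 remove [ampcw,zml,cinqa] add [sppyd,bzlh] -> 13 lines: ajbi xhjt bnae ngw sppyd bzlh rmvo ibnu xbad eglqh dbo kun hmmw
Hunk 2: at line 5 remove [bzlh] add [bgp] -> 13 lines: ajbi xhjt bnae ngw sppyd bgp rmvo ibnu xbad eglqh dbo kun hmmw
Hunk 3: at line 1 remove [xhjt] add [onvo,odjx,smgsn] -> 15 lines: ajbi onvo odjx smgsn bnae ngw sppyd bgp rmvo ibnu xbad eglqh dbo kun hmmw
Hunk 4: at line 6 remove [bgp,rmvo] add [lnx] -> 14 lines: ajbi onvo odjx smgsn bnae ngw sppyd lnx ibnu xbad eglqh dbo kun hmmw
Hunk 5: at line 6 remove [lnx,ibnu] add [fazz] -> 13 lines: ajbi onvo odjx smgsn bnae ngw sppyd fazz xbad eglqh dbo kun hmmw
Hunk 6: at line 1 remove [odjx] add [btneh,eizx,gycu] -> 15 lines: ajbi onvo btneh eizx gycu smgsn bnae ngw sppyd fazz xbad eglqh dbo kun hmmw
Final line 14: kun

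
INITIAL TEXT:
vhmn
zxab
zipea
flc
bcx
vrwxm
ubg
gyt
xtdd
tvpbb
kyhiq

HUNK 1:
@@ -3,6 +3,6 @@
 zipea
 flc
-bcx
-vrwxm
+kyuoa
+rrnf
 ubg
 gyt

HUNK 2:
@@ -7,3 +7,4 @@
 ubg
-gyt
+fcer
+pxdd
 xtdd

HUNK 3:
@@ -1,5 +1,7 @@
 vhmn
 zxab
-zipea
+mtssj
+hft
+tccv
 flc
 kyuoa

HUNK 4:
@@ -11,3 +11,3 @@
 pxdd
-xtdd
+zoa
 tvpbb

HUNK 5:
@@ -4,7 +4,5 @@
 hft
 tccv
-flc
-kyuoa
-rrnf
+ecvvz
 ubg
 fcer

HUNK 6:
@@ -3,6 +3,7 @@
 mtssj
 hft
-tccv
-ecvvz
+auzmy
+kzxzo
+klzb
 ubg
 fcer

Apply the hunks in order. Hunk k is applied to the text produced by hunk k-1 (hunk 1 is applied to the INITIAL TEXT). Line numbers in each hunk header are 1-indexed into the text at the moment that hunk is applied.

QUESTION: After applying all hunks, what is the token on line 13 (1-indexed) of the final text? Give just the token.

Hunk 1: at line 3 remove [bcx,vrwxm] add [kyuoa,rrnf] -> 11 lines: vhmn zxab zipea flc kyuoa rrnf ubg gyt xtdd tvpbb kyhiq
Hunk 2: at line 7 remove [gyt] add [fcer,pxdd] -> 12 lines: vhmn zxab zipea flc kyuoa rrnf ubg fcer pxdd xtdd tvpbb kyhiq
Hunk 3: at line 1 remove [zipea] add [mtssj,hft,tccv] -> 14 lines: vhmn zxab mtssj hft tccv flc kyuoa rrnf ubg fcer pxdd xtdd tvpbb kyhiq
Hunk 4: at line 11 remove [xtdd] add [zoa] -> 14 lines: vhmn zxab mtssj hft tccv flc kyuoa rrnf ubg fcer pxdd zoa tvpbb kyhiq
Hunk 5: at line 4 remove [flc,kyuoa,rrnf] add [ecvvz] -> 12 lines: vhmn zxab mtssj hft tccv ecvvz ubg fcer pxdd zoa tvpbb kyhiq
Hunk 6: at line 3 remove [tccv,ecvvz] add [auzmy,kzxzo,klzb] -> 13 lines: vhmn zxab mtssj hft auzmy kzxzo klzb ubg fcer pxdd zoa tvpbb kyhiq
Final line 13: kyhiq

Answer: kyhiq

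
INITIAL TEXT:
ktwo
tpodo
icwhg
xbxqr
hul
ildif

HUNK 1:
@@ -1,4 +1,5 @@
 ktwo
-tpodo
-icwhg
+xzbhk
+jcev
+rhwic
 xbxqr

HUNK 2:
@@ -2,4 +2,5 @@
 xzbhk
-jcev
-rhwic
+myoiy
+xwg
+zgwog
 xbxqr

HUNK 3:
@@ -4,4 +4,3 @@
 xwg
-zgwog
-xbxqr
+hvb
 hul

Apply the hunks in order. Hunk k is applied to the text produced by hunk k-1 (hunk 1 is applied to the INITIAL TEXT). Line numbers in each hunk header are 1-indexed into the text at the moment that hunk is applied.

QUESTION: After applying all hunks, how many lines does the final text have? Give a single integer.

Answer: 7

Derivation:
Hunk 1: at line 1 remove [tpodo,icwhg] add [xzbhk,jcev,rhwic] -> 7 lines: ktwo xzbhk jcev rhwic xbxqr hul ildif
Hunk 2: at line 2 remove [jcev,rhwic] add [myoiy,xwg,zgwog] -> 8 lines: ktwo xzbhk myoiy xwg zgwog xbxqr hul ildif
Hunk 3: at line 4 remove [zgwog,xbxqr] add [hvb] -> 7 lines: ktwo xzbhk myoiy xwg hvb hul ildif
Final line count: 7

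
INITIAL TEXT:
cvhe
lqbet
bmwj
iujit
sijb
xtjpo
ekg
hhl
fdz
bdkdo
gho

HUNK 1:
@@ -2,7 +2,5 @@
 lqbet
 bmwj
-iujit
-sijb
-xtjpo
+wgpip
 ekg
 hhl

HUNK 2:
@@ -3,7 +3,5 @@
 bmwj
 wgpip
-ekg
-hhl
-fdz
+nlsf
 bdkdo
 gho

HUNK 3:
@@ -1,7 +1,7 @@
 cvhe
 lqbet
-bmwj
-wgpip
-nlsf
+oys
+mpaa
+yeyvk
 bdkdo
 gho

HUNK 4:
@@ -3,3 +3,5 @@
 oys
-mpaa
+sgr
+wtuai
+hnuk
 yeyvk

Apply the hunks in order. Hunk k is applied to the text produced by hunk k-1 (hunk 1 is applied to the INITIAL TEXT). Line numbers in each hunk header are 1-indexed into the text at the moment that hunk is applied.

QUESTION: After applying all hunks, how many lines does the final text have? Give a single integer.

Answer: 9

Derivation:
Hunk 1: at line 2 remove [iujit,sijb,xtjpo] add [wgpip] -> 9 lines: cvhe lqbet bmwj wgpip ekg hhl fdz bdkdo gho
Hunk 2: at line 3 remove [ekg,hhl,fdz] add [nlsf] -> 7 lines: cvhe lqbet bmwj wgpip nlsf bdkdo gho
Hunk 3: at line 1 remove [bmwj,wgpip,nlsf] add [oys,mpaa,yeyvk] -> 7 lines: cvhe lqbet oys mpaa yeyvk bdkdo gho
Hunk 4: at line 3 remove [mpaa] add [sgr,wtuai,hnuk] -> 9 lines: cvhe lqbet oys sgr wtuai hnuk yeyvk bdkdo gho
Final line count: 9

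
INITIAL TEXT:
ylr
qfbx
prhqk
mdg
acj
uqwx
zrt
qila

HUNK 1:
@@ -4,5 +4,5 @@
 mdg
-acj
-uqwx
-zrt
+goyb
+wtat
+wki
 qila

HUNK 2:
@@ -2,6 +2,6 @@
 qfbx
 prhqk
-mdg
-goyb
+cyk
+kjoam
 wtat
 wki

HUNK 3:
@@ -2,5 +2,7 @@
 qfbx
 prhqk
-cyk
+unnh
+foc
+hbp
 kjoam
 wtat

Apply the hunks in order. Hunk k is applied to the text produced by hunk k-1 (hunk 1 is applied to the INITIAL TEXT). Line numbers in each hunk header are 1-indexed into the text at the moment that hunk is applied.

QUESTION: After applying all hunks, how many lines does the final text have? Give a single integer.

Hunk 1: at line 4 remove [acj,uqwx,zrt] add [goyb,wtat,wki] -> 8 lines: ylr qfbx prhqk mdg goyb wtat wki qila
Hunk 2: at line 2 remove [mdg,goyb] add [cyk,kjoam] -> 8 lines: ylr qfbx prhqk cyk kjoam wtat wki qila
Hunk 3: at line 2 remove [cyk] add [unnh,foc,hbp] -> 10 lines: ylr qfbx prhqk unnh foc hbp kjoam wtat wki qila
Final line count: 10

Answer: 10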